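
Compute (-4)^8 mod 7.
Using Fermat: (-4)^{6} ≡ 1 (mod 7). 8 ≡ 2 (mod 6). So (-4)^{8} ≡ (-4)^{2} ≡ 2 (mod 7)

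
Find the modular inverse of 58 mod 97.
Since 97 is prime, by Fermat 58^(-1) ≡ 58^{95} ≡ 92 (mod 97). Verify: 58 × 92 = 5336 ≡ 1 (mod 97)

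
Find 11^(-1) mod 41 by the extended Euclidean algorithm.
Extended GCD: 11(15) + 41(-4) = 1. So 11^(-1) ≡ 15 mod 41. Verify: 11 × 15 = 165 ≡ 1 mod 41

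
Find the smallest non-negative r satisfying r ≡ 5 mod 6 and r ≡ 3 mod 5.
M = 6 × 5 = 30. M₁ = 5, y₁ ≡ 5 mod 6. M₂ = 6, y₂ ≡ 1 mod 5. r = 5×5×5 + 3×6×1 ≡ 23 mod 30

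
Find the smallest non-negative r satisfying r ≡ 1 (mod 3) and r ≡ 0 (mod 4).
M = 3 × 4 = 12. M₁ = 4, y₁ ≡ 1 (mod 3). M₂ = 3, y₂ ≡ 3 (mod 4). r = 1×4×1 + 0×3×3 ≡ 4 (mod 12)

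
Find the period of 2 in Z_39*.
Powers of 2 mod 39: 2^1≡2, 2^2≡4, 2^3≡8, 2^4≡16, 2^5≡32, 2^6≡25, 2^7≡11, 2^8≡22, 2^9≡5, 2^10≡10, 2^11≡20, 2^12≡1. ord_39(2) = 12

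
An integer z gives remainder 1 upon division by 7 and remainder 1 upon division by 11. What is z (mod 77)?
M = 7 × 11 = 77. M₁ = 11, y₁ ≡ 2 (mod 7). M₂ = 7, y₂ ≡ 8 (mod 11). z = 1×11×2 + 1×7×8 ≡ 1 (mod 77)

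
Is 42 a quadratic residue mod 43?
By Euler's criterion: 42^{21} ≡ 42 mod 43. Since this equals -1 (≡ 42), 42 is not a QR.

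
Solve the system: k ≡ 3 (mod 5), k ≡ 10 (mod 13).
M = 5 × 13 = 65. M₁ = 13, y₁ ≡ 2 (mod 5). M₂ = 5, y₂ ≡ 8 (mod 13). k = 3×13×2 + 10×5×8 ≡ 23 (mod 65)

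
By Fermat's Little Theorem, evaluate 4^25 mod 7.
By Fermat: 4^{6} ≡ 1 mod 7. 25 = 4×6 + 1. So 4^{25} ≡ 4^{1} ≡ 4 mod 7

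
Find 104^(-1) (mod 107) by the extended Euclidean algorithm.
Extended GCD: 104(-36) + 107(35) = 1. So 104^(-1) ≡ -36 ≡ 71 (mod 107). Verify: 104 × 71 = 7384 ≡ 1 (mod 107)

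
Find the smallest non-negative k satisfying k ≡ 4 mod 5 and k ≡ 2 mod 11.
M = 5 × 11 = 55. M₁ = 11, y₁ ≡ 1 mod 5. M₂ = 5, y₂ ≡ 9 mod 11. k = 4×11×1 + 2×5×9 ≡ 24 mod 55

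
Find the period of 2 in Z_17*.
Powers of 2 mod 17: 2^1≡2, 2^2≡4, 2^3≡8, 2^4≡16, 2^5≡15, 2^6≡13, 2^7≡9, 2^8≡1. Order = 8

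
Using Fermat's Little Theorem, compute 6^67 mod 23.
By Fermat: 6^{22} ≡ 1 (mod 23). 67 = 3×22 + 1. So 6^{67} ≡ 6^{1} ≡ 6 (mod 23)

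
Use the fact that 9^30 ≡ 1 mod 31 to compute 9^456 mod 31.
By Fermat: 9^{30} ≡ 1 mod 31. 456 ≡ 6 mod 30. So 9^{456} ≡ 9^{6} ≡ 8 mod 31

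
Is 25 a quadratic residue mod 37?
By Euler's criterion: 25^{18} ≡ 1 (mod 37). Since this equals 1, 25 is a QR.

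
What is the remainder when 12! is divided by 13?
By Wilson's theorem, (12)! ≡ -1 ≡ 12 (mod 13)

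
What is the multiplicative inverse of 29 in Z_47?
Since 47 is prime, by Fermat 29^(-1) ≡ 29^{45} ≡ 13 (mod 47). Verify: 29 × 13 = 377 ≡ 1 (mod 47)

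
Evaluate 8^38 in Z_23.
Using Fermat: 8^{22} ≡ 1 mod 23. 38 ≡ 16 mod 22. So 8^{38} ≡ 8^{16} ≡ 16 mod 23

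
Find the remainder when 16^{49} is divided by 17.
By Fermat: 16^{16} ≡ 1 mod 17. 49 = 3×16 + 1. So 16^{49} ≡ 16^{1} ≡ 16 mod 17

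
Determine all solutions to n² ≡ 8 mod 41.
The square roots of 8 mod 41 are 34 and 7. Verify: 34² = 1156 ≡ 8 mod 41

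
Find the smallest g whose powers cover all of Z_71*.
g = 7. For each prime q|70: 7^{35}≡70, 7^{14}≡54, 7^{10}≡45, none ≡ 1, so ord_71(7) = 70 and 7 is a primitive root.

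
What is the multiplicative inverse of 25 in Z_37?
Since 37 is prime, by Fermat 25^(-1) ≡ 25^{35} ≡ 3 (mod 37). Verify: 25 × 3 = 75 ≡ 1 (mod 37)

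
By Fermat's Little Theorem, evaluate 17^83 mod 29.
By Fermat: 17^{28} ≡ 1 (mod 29). 83 = 2×28 + 27. So 17^{83} ≡ 17^{27} ≡ 12 (mod 29)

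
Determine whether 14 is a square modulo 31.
By Euler's criterion: 14^{15} ≡ 1 (mod 31). Since this equals 1, 14 is a QR.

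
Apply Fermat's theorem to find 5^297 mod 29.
By Fermat: 5^{28} ≡ 1 mod 29. 297 ≡ 17 mod 28. So 5^{297} ≡ 5^{17} ≡ 9 mod 29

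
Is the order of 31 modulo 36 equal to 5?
Powers of 31 mod 36: 31^1≡31, 31^2≡25, 31^3≡19, 31^4≡13, 31^5≡7, 31^6≡1. 31^5≡7≢1, so ord ≠ 5. No, the actual order is 6.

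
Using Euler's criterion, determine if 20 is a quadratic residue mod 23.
By Euler's criterion: 20^{11} ≡ 22 mod 23. Since this equals -1 (≡ 22), 20 is not a QR.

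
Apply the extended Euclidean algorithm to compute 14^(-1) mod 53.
Extended GCD: 14(19) + 53(-5) = 1. So 14^(-1) ≡ 19 mod 53. Verify: 14 × 19 = 266 ≡ 1 mod 53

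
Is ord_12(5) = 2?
Powers of 5 mod 12: 5^1≡5, 5^2≡1. First k with 5^k≡1 is k=2. Yes, ord_12(5) = 2.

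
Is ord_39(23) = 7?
Powers of 23 mod 39: 23^1≡23, 23^2≡22, 23^3≡38, 23^4≡16, 23^5≡17, 23^6≡1. Already 23^6≡1, so the order is 6 < 7. No, the actual order is 6.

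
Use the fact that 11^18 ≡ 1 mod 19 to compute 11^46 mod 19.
By Fermat: 11^{18} ≡ 1 mod 19. 46 = 2×18 + 10. So 11^{46} ≡ 11^{10} ≡ 11 mod 19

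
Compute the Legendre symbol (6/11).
(6/11) = 6^{5} mod 11 = -1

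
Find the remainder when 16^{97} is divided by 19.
By Fermat: 16^{18} ≡ 1 mod 19. 97 = 5×18 + 7. So 16^{97} ≡ 16^{7} ≡ 17 mod 19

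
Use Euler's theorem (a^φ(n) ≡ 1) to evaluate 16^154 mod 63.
By Euler: 16^{36} ≡ 1 (mod 63) since gcd(16, 63) = 1. 154 = 4×36 + 10. So 16^{154} ≡ 16^{10} ≡ 16 (mod 63)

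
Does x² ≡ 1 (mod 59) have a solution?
By Euler's criterion: 1^{29} ≡ 1 (mod 59). Since this equals 1, 1 is a QR.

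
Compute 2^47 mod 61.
By repeated squaring mod 61: 2^{1}≡2, 2^{2}≡4, 2^{4}≡16, 2^{8}≡12, 2^{16}≡22, 2^{32}≡57. Then 2^{47} = 2^{32+8+4+2+1} ≡ 57 × 12 × 16 × 4 × 2 ≡ 17 mod 61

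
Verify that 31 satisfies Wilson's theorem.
(30)! mod 31 = 30. Since this equals -1 (mod 31), Wilson confirms 31 is prime.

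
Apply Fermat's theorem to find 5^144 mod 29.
By Fermat: 5^{28} ≡ 1 mod 29. 144 ≡ 4 mod 28. So 5^{144} ≡ 5^{4} ≡ 16 mod 29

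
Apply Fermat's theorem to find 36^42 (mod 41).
By Fermat: 36^{40} ≡ 1 (mod 41). So 36^{42} = 36^{40} · 36^{2} ≡ 36^{2} ≡ 25 (mod 41)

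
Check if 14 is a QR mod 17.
By Euler's criterion: 14^{8} ≡ 16 (mod 17). Since this equals -1 (≡ 16), 14 is not a QR.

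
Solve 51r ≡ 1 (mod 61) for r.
Since 61 is prime, by Fermat 51^(-1) ≡ 51^{59} ≡ 6 (mod 61). Verify: 51 × 6 = 306 ≡ 1 (mod 61)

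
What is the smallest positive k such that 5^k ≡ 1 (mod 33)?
Powers of 5 mod 33: 5^1≡5, 5^2≡25, 5^3≡26, 5^4≡31, 5^5≡23, 5^6≡16, 5^7≡14, 5^8≡4, 5^9≡20, 5^10≡1. Order = 10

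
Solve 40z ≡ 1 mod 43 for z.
Since 43 is prime, by Fermat 40^(-1) ≡ 40^{41} ≡ 14 mod 43. Verify: 40 × 14 = 560 ≡ 1 mod 43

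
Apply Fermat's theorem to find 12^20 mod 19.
By Fermat: 12^{18} ≡ 1 mod 19. So 12^{20} = 12^{18} · 12^{2} ≡ 12^{2} ≡ 11 mod 19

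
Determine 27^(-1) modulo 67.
Since 67 is prime, by Fermat 27^(-1) ≡ 27^{65} ≡ 5 (mod 67). Verify: 27 × 5 = 135 ≡ 1 (mod 67)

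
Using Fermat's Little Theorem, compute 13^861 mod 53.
By Fermat: 13^{52} ≡ 1 (mod 53). 861 ≡ 29 (mod 52). So 13^{861} ≡ 13^{29} ≡ 24 (mod 53)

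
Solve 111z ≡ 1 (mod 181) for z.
Since 181 is prime, by Fermat 111^(-1) ≡ 111^{179} ≡ 106 (mod 181). Verify: 111 × 106 = 11766 ≡ 1 (mod 181)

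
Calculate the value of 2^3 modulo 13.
2^{3} = 8 ≡ 8 (mod 13)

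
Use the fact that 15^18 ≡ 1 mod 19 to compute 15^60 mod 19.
By Fermat: 15^{18} ≡ 1 mod 19. 60 = 3×18 + 6. So 15^{60} ≡ 15^{6} ≡ 11 mod 19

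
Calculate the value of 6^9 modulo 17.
By repeated squaring mod 17: 6^{1}≡6, 6^{2}≡2, 6^{4}≡4, 6^{8}≡16. Then 6^{9} = 6^{8+1} ≡ 16 × 6 ≡ 11 mod 17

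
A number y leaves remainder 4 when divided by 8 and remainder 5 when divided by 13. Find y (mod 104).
M = 8 × 13 = 104. M₁ = 13, y₁ ≡ 5 (mod 8). M₂ = 8, y₂ ≡ 5 (mod 13). y = 4×13×5 + 5×8×5 ≡ 44 (mod 104)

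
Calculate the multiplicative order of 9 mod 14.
Powers of 9 mod 14: 9^1≡9, 9^2≡11, 9^3≡1. Order = 3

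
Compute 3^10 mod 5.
Using Fermat: 3^{4} ≡ 1 mod 5. 10 ≡ 2 mod 4. So 3^{10} ≡ 3^{2} ≡ 4 mod 5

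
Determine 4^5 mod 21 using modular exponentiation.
By repeated squaring mod 21: 4^{1}≡4, 4^{2}≡16, 4^{4}≡4. Then 4^{5} = 4^{4+1} ≡ 4 × 4 ≡ 16 mod 21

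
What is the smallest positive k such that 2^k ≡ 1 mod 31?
Powers of 2 mod 31: 2^1≡2, 2^2≡4, 2^3≡8, 2^4≡16, 2^5≡1. ord_31(2) = 5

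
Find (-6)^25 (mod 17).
Using Fermat: (-6)^{16} ≡ 1 (mod 17). 25 ≡ 9 (mod 16). So (-6)^{25} ≡ (-6)^{9} ≡ 6 (mod 17)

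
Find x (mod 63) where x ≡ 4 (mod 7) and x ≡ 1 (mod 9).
M = 7 × 9 = 63. M₁ = 9, y₁ ≡ 4 (mod 7). M₂ = 7, y₂ ≡ 4 (mod 9). x = 4×9×4 + 1×7×4 ≡ 46 (mod 63)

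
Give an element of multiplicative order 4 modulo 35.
8 has order 4 mod 35 since 8^{4} ≡ 1 mod 35 and no smaller power works.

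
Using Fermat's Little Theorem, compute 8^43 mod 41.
By Fermat: 8^{40} ≡ 1 (mod 41). So 8^{43} = 8^{40} · 8^{3} ≡ 8^{3} ≡ 20 (mod 41)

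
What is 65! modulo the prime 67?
(66)! = (65)! × (66) ≡ -1 mod 67. So (65)! ≡ -1 × (66)^(-1) ≡ (-1)×(-1) = 1 mod 67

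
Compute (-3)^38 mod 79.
By repeated squaring (mod 79): (-3)^{1}≡76, (-3)^{2}≡9, (-3)^{4}≡2, (-3)^{8}≡4, (-3)^{16}≡16, (-3)^{32}≡19. Then (-3)^{38} = (-3)^{32+4+2} ≡ 19 × 2 × 9 ≡ 26 (mod 79)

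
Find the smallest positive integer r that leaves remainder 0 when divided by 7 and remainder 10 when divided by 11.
M = 7 × 11 = 77. M₁ = 11, y₁ ≡ 2 (mod 7). M₂ = 7, y₂ ≡ 8 (mod 11). r = 0×11×2 + 10×7×8 ≡ 21 (mod 77)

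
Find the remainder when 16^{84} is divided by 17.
By Fermat: 16^{16} ≡ 1 mod 17. 84 = 5×16 + 4. So 16^{84} ≡ 16^{4} ≡ 1 mod 17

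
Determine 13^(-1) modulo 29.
Since 29 is prime, by Fermat 13^(-1) ≡ 13^{27} ≡ 9 (mod 29). Verify: 13 × 9 = 117 ≡ 1 (mod 29)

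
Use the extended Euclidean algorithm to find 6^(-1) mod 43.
Extended GCD: 6(-7) + 43(1) = 1. So 6^(-1) ≡ -7 ≡ 36 (mod 43). Verify: 6 × 36 = 216 ≡ 1 (mod 43)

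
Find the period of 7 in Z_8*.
Powers of 7 mod 8: 7^1≡7, 7^2≡1. ord_8(7) = 2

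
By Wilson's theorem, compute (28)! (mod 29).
By Wilson's theorem, (28)! ≡ -1 ≡ 28 (mod 29)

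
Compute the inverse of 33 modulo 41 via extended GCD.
Extended GCD: 33(5) + 41(-4) = 1. So 33^(-1) ≡ 5 mod 41. Verify: 33 × 5 = 165 ≡ 1 mod 41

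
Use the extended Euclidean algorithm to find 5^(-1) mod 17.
Extended GCD: 5(7) + 17(-2) = 1. So 5^(-1) ≡ 7 mod 17. Verify: 5 × 7 = 35 ≡ 1 mod 17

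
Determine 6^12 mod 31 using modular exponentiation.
By repeated squaring mod 31: 6^{1}≡6, 6^{2}≡5, 6^{4}≡25, 6^{8}≡5. Then 6^{12} = 6^{8+4} ≡ 5 × 25 ≡ 1 mod 31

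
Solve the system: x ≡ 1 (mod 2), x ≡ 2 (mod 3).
M = 2 × 3 = 6. M₁ = 3, y₁ ≡ 1 (mod 2). M₂ = 2, y₂ ≡ 2 (mod 3). x = 1×3×1 + 2×2×2 ≡ 5 (mod 6)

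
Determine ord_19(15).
Powers of 15 mod 19: 15^1≡15, 15^2≡16, 15^3≡12, 15^4≡9, 15^5≡2, 15^6≡11, 15^7≡13, 15^8≡5, 15^9≡18, 15^10≡4, 15^11≡3, 15^12≡7, 15^13≡10, 15^14≡17, 15^15≡8, 15^16≡6, 15^17≡14, 15^18≡1. So the order of 15 is 18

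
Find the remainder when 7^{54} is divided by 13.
By Fermat: 7^{12} ≡ 1 mod 13. 54 = 4×12 + 6. So 7^{54} ≡ 7^{6} ≡ 12 mod 13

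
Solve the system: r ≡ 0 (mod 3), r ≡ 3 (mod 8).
M = 3 × 8 = 24. M₁ = 8, y₁ ≡ 2 (mod 3). M₂ = 3, y₂ ≡ 3 (mod 8). r = 0×8×2 + 3×3×3 ≡ 3 (mod 24)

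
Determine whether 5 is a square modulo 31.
By Euler's criterion: 5^{15} ≡ 1 (mod 31). Since this equals 1, 5 is a QR.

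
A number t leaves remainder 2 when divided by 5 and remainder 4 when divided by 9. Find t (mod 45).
M = 5 × 9 = 45. M₁ = 9, y₁ ≡ 4 (mod 5). M₂ = 5, y₂ ≡ 2 (mod 9). t = 2×9×4 + 4×5×2 ≡ 22 (mod 45)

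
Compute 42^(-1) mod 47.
Since 47 is prime, by Fermat 42^(-1) ≡ 42^{45} ≡ 28 mod 47. Verify: 42 × 28 = 1176 ≡ 1 mod 47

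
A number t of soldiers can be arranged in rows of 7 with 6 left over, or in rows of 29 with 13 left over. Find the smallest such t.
M = 7 × 29 = 203. M₁ = 29, y₁ ≡ 1 mod 7. M₂ = 7, y₂ ≡ 25 mod 29. t = 6×29×1 + 13×7×25 ≡ 13 mod 203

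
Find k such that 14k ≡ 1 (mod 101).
Since 101 is prime, by Fermat 14^(-1) ≡ 14^{99} ≡ 65 (mod 101). Verify: 14 × 65 = 910 ≡ 1 (mod 101)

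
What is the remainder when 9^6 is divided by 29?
By repeated squaring mod 29: 9^{1}≡9, 9^{2}≡23, 9^{4}≡7. Then 9^{6} = 9^{4+2} ≡ 7 × 23 ≡ 16 mod 29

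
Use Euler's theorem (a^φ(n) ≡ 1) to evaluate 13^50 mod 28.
By Euler: 13^{12} ≡ 1 (mod 28) since gcd(13, 28) = 1. 50 = 4×12 + 2. So 13^{50} ≡ 13^{2} ≡ 1 (mod 28)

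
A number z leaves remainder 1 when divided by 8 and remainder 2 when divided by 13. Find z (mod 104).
M = 8 × 13 = 104. M₁ = 13, y₁ ≡ 5 (mod 8). M₂ = 8, y₂ ≡ 5 (mod 13). z = 1×13×5 + 2×8×5 ≡ 41 (mod 104)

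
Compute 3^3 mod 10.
3^{3} = 27 ≡ 7 mod 10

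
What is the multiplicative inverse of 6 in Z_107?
Since 107 is prime, by Fermat 6^(-1) ≡ 6^{105} ≡ 18 (mod 107). Verify: 6 × 18 = 108 ≡ 1 (mod 107)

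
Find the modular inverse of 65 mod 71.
Since 71 is prime, by Fermat 65^(-1) ≡ 65^{69} ≡ 59 (mod 71). Verify: 65 × 59 = 3835 ≡ 1 (mod 71)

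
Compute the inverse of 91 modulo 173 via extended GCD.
Extended GCD: 91(-19) + 173(10) = 1. So 91^(-1) ≡ -19 ≡ 154 (mod 173). Verify: 91 × 154 = 14014 ≡ 1 (mod 173)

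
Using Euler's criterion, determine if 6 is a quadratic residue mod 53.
By Euler's criterion: 6^{26} ≡ 1 mod 53. Since this equals 1, 6 is a QR.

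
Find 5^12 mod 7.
Using Fermat: 5^{6} ≡ 1 mod 7. 12 ≡ 0 mod 6. So 5^{12} ≡ 5^{0} ≡ 1 mod 7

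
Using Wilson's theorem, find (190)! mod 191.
By Wilson's theorem, (190)! ≡ -1 ≡ 190 (mod 191)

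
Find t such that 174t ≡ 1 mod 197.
Since 197 is prime, by Fermat 174^(-1) ≡ 174^{195} ≡ 137 mod 197. Verify: 174 × 137 = 23838 ≡ 1 mod 197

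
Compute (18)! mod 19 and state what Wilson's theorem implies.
(18)! mod 19 = 18. Since this equals -1 mod 19, Wilson confirms 19 is prime.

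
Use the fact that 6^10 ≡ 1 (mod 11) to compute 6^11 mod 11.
By Fermat: 6^{10} ≡ 1 (mod 11). So 6^{11} = 6^{10} · 6^{1} ≡ 6^{1} ≡ 6 (mod 11)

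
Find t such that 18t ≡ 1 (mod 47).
Since 47 is prime, by Fermat 18^(-1) ≡ 18^{45} ≡ 34 (mod 47). Verify: 18 × 34 = 612 ≡ 1 (mod 47)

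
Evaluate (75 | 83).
(75/83) = 75^{41} mod 83 = 1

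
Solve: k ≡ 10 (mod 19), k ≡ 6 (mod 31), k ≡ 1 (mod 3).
M = 19 × 31 × 3 = 1767. M₁ = 93, y₁ ≡ 9 (mod 19). M₂ = 57, y₂ ≡ 6 (mod 31). M₃ = 589, y₃ ≡ 1 (mod 3). k = 10×93×9 + 6×57×6 + 1×589×1 ≡ 409 (mod 1767)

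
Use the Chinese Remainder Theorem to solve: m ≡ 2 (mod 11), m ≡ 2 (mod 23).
M = 11 × 23 = 253. M₁ = 23, y₁ ≡ 1 (mod 11). M₂ = 11, y₂ ≡ 21 (mod 23). m = 2×23×1 + 2×11×21 ≡ 2 (mod 253)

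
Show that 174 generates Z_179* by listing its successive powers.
174^1, 174^2, ..., 174^{178} mod 179: [174, 25, 54, 88, 97, 52, 98, 47, 123, 101, 32, 19, 84, 117, 131, 61, 53, 93, 72, 177, 10, 129, 71, 3, 164, 75, 162, 85, 112, 156, 115, 141, 11, 124, 96, 57, 73, 172, 35, 4, 159, 100, 37, 173, 30, 29, 34, 9, 134, 46, 128, 76, 157, 110, 166, 65, 33, 14, 109, 171, 40, 158, 105, 12, 119, 121, 111, 161, 90, 87, 102, 27, 44, 138, 26, 49, 113, 151, 140, 16, 99, 42, 148, 155, 120, 116, 136, 36, 178, 5, 154, 125, 91, 82, 127, 81, 132, 56, 78, 147, 160, 95, 62, 48, 118, 126, 86, 107, 2, 169, 50, 108, 176, 15, 104, 17, 94, 67, 23, 64, 38, 168, 55, 83, 122, 106, 7, 144, 175, 20, 79, 142, 6, 149, 150, 145, 170, 45, 133, 51, 103, 22, 69, 13, 114, 146, 165, 70, 8, 139, 21, 74, 167, 60, 58, 68, 18, 89, 92, 77, 152, 135, 41, 153, 130, 66, 28, 39, 163, 80, 137, 31, 24, 59, 63, 43, 143, 1]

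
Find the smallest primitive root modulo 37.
g = 2. Powers: [2, 4, 8, 16, 32, 27, ...] generates all 36 non-zero residues.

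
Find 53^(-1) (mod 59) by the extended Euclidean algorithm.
Extended GCD: 53(-10) + 59(9) = 1. So 53^(-1) ≡ -10 ≡ 49 (mod 59). Verify: 53 × 49 = 2597 ≡ 1 (mod 59)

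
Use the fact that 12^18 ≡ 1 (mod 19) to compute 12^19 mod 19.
By Fermat: 12^{18} ≡ 1 (mod 19). So 12^{19} = 12^{18} · 12^{1} ≡ 12^{1} ≡ 12 (mod 19)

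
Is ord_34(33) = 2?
Powers of 33 mod 34: 33^1≡33, 33^2≡1. First k with 33^k≡1 is k=2. Yes, ord_34(33) = 2.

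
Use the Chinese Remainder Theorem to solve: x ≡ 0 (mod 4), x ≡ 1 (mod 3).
M = 4 × 3 = 12. M₁ = 3, y₁ ≡ 3 (mod 4). M₂ = 4, y₂ ≡ 1 (mod 3). x = 0×3×3 + 1×4×1 ≡ 4 (mod 12)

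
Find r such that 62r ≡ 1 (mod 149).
Since 149 is prime, by Fermat 62^(-1) ≡ 62^{147} ≡ 137 (mod 149). Verify: 62 × 137 = 8494 ≡ 1 (mod 149)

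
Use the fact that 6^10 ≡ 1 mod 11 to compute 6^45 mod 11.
By Fermat: 6^{10} ≡ 1 mod 11. 45 = 4×10 + 5. So 6^{45} ≡ 6^{5} ≡ 10 mod 11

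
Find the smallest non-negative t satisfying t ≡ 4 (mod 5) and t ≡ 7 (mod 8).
M = 5 × 8 = 40. M₁ = 8, y₁ ≡ 2 (mod 5). M₂ = 5, y₂ ≡ 5 (mod 8). t = 4×8×2 + 7×5×5 ≡ 39 (mod 40)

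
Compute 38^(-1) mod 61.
Since 61 is prime, by Fermat 38^(-1) ≡ 38^{59} ≡ 53 mod 61. Verify: 38 × 53 = 2014 ≡ 1 mod 61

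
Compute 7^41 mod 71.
By repeated squaring mod 71: 7^{1}≡7, 7^{2}≡49, 7^{4}≡58, 7^{8}≡27, 7^{16}≡19, 7^{32}≡6. Then 7^{41} = 7^{32+8+1} ≡ 6 × 27 × 7 ≡ 69 mod 71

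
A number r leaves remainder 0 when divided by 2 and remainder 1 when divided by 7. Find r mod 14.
M = 2 × 7 = 14. M₁ = 7, y₁ ≡ 1 mod 2. M₂ = 2, y₂ ≡ 4 mod 7. r = 0×7×1 + 1×2×4 ≡ 8 mod 14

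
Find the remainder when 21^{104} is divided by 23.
By Fermat: 21^{22} ≡ 1 (mod 23). 104 = 4×22 + 16. So 21^{104} ≡ 21^{16} ≡ 9 (mod 23)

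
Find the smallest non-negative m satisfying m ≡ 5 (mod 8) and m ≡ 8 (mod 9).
M = 8 × 9 = 72. M₁ = 9, y₁ ≡ 1 (mod 8). M₂ = 8, y₂ ≡ 8 (mod 9). m = 5×9×1 + 8×8×8 ≡ 53 (mod 72)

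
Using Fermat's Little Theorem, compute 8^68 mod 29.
By Fermat: 8^{28} ≡ 1 mod 29. 68 = 2×28 + 12. So 8^{68} ≡ 8^{12} ≡ 24 mod 29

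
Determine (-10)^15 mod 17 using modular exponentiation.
By repeated squaring mod 17: (-10)^{1}≡7, (-10)^{2}≡15, (-10)^{4}≡4, (-10)^{8}≡16. Then (-10)^{15} = (-10)^{8+4+2+1} ≡ 16 × 4 × 15 × 7 ≡ 5 mod 17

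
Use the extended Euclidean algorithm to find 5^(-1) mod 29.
Extended GCD: 5(6) + 29(-1) = 1. So 5^(-1) ≡ 6 mod 29. Verify: 5 × 6 = 30 ≡ 1 mod 29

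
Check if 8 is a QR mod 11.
By Euler's criterion: 8^{5} ≡ 10 mod 11. Since this equals -1 (≡ 10), 8 is not a QR.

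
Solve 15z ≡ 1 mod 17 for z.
Since 17 is prime, by Fermat 15^(-1) ≡ 15^{15} ≡ 8 mod 17. Verify: 15 × 8 = 120 ≡ 1 mod 17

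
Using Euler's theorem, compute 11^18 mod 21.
By Euler: 11^{12} ≡ 1 (mod 21) since gcd(11, 21) = 1. 18 = 1×12 + 6. So 11^{18} ≡ 11^{6} ≡ 1 (mod 21)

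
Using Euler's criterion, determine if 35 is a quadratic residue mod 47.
By Euler's criterion: 35^{23} ≡ 46 (mod 47). Since this equals -1 (≡ 46), 35 is not a QR.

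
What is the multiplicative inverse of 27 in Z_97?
Since 97 is prime, by Fermat 27^(-1) ≡ 27^{95} ≡ 18 mod 97. Verify: 27 × 18 = 486 ≡ 1 mod 97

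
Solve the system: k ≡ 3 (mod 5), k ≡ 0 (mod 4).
M = 5 × 4 = 20. M₁ = 4, y₁ ≡ 4 (mod 5). M₂ = 5, y₂ ≡ 1 (mod 4). k = 3×4×4 + 0×5×1 ≡ 8 (mod 20)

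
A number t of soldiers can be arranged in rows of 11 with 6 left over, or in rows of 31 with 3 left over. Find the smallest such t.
M = 11 × 31 = 341. M₁ = 31, y₁ ≡ 5 mod 11. M₂ = 11, y₂ ≡ 17 mod 31. t = 6×31×5 + 3×11×17 ≡ 127 mod 341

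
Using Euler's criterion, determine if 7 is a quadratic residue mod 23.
By Euler's criterion: 7^{11} ≡ 22 mod 23. Since this equals -1 (≡ 22), 7 is not a QR.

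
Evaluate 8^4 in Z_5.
8^{4} = 4096 ≡ 1 (mod 5)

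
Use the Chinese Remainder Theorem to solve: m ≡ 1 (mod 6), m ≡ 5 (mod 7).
M = 6 × 7 = 42. M₁ = 7, y₁ ≡ 1 (mod 6). M₂ = 6, y₂ ≡ 6 (mod 7). m = 1×7×1 + 5×6×6 ≡ 19 (mod 42)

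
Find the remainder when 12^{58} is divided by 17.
By Fermat: 12^{16} ≡ 1 mod 17. 58 = 3×16 + 10. So 12^{58} ≡ 12^{10} ≡ 9 mod 17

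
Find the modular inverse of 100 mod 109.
Since 109 is prime, by Fermat 100^(-1) ≡ 100^{107} ≡ 12 mod 109. Verify: 100 × 12 = 1200 ≡ 1 mod 109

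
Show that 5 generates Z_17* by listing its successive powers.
5^1, 5^2, ..., 5^{16} mod 17: [5, 8, 6, 13, 14, 2, 10, 16, 12, 9, 11, 4, 3, 15, 7, 1]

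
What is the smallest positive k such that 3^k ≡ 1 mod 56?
Powers of 3 mod 56: 3^1≡3, 3^2≡9, 3^3≡27, 3^4≡25, 3^5≡19, 3^6≡1. ord_56(3) = 6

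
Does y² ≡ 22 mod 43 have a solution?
By Euler's criterion: 22^{21} ≡ 42 mod 43. Since this equals -1 (≡ 42), 22 is not a QR.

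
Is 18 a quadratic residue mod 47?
By Euler's criterion: 18^{23} ≡ 1 (mod 47). Since this equals 1, 18 is a QR.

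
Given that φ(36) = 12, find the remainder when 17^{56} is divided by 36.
By Euler: 17^{12} ≡ 1 mod 36 since gcd(17, 36) = 1. 56 = 4×12 + 8. So 17^{56} ≡ 17^{8} ≡ 1 mod 36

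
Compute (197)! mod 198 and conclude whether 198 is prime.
(197)! mod 198 = 0. Since 0 ≢ -1 mod 198, 198 is not prime.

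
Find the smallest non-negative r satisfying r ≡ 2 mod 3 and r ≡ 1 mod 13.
M = 3 × 13 = 39. M₁ = 13, y₁ ≡ 1 mod 3. M₂ = 3, y₂ ≡ 9 mod 13. r = 2×13×1 + 1×3×9 ≡ 14 mod 39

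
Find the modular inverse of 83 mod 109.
Since 109 is prime, by Fermat 83^(-1) ≡ 83^{107} ≡ 88 (mod 109). Verify: 83 × 88 = 7304 ≡ 1 (mod 109)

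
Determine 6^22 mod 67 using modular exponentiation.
By repeated squaring (mod 67): 6^{1}≡6, 6^{2}≡36, 6^{4}≡23, 6^{8}≡60, 6^{16}≡49. Then 6^{22} = 6^{16+4+2} ≡ 49 × 23 × 36 ≡ 37 (mod 67)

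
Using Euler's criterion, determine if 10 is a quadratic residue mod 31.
By Euler's criterion: 10^{15} ≡ 1 (mod 31). Since this equals 1, 10 is a QR.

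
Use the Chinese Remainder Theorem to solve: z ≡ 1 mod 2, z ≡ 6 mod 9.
M = 2 × 9 = 18. M₁ = 9, y₁ ≡ 1 mod 2. M₂ = 2, y₂ ≡ 5 mod 9. z = 1×9×1 + 6×2×5 ≡ 15 mod 18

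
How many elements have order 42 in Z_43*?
A prime p has φ(p-1) primitive roots; here φ(42) = 12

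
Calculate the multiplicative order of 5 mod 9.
Powers of 5 mod 9: 5^1≡5, 5^2≡7, 5^3≡8, 5^4≡4, 5^5≡2, 5^6≡1. Order = 6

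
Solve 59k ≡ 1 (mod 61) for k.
Since 61 is prime, by Fermat 59^(-1) ≡ 59^{59} ≡ 30 (mod 61). Verify: 59 × 30 = 1770 ≡ 1 (mod 61)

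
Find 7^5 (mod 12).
By repeated squaring (mod 12): 7^{1}≡7, 7^{2}≡1, 7^{4}≡1. Then 7^{5} = 7^{4+1} ≡ 1 × 7 ≡ 7 (mod 12)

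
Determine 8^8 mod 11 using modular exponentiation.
By repeated squaring (mod 11): 8^{1}≡8, 8^{2}≡9, 8^{4}≡4, 8^{8}≡5. So 8^{8} ≡ 5 (mod 11)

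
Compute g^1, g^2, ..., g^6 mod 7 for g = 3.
3^1, 3^2, ..., 3^{6} mod 7: [3, 2, 6, 4, 5, 1]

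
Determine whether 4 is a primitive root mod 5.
4^{2} ≡ 1 mod 5 and 2 < 4, so ord_5(4) = 2 ≠ 4 and 4 is not a primitive root.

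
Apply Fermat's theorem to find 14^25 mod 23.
By Fermat: 14^{22} ≡ 1 mod 23. So 14^{25} = 14^{22} · 14^{3} ≡ 14^{3} ≡ 7 mod 23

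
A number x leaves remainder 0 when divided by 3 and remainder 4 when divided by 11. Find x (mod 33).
M = 3 × 11 = 33. M₁ = 11, y₁ ≡ 2 (mod 3). M₂ = 3, y₂ ≡ 4 (mod 11). x = 0×11×2 + 4×3×4 ≡ 15 (mod 33)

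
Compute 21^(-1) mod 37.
Since 37 is prime, by Fermat 21^(-1) ≡ 21^{35} ≡ 30 mod 37. Verify: 21 × 30 = 630 ≡ 1 mod 37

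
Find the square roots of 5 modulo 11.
The square roots of 5 mod 11 are 4 and 7. Verify: 4² = 16 ≡ 5 mod 11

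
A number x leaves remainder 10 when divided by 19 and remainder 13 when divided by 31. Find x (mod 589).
M = 19 × 31 = 589. M₁ = 31, y₁ ≡ 8 (mod 19). M₂ = 19, y₂ ≡ 18 (mod 31). x = 10×31×8 + 13×19×18 ≡ 447 (mod 589)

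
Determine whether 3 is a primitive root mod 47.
3^{23} ≡ 1 mod 47 and 23 < 46, so ord_47(3) = 23 ≠ 46 and 3 is not a primitive root.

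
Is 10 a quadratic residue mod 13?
By Euler's criterion: 10^{6} ≡ 1 (mod 13). Since this equals 1, 10 is a QR.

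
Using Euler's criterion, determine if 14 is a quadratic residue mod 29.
By Euler's criterion: 14^{14} ≡ 28 (mod 29). Since this equals -1 (≡ 28), 14 is not a QR.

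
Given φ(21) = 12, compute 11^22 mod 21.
By Euler: 11^{12} ≡ 1 mod 21 since gcd(11, 21) = 1. 22 = 1×12 + 10. So 11^{22} ≡ 11^{10} ≡ 4 mod 21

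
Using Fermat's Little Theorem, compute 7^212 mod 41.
By Fermat: 7^{40} ≡ 1 (mod 41). 212 ≡ 12 (mod 40). So 7^{212} ≡ 7^{12} ≡ 31 (mod 41)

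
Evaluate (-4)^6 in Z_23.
By repeated squaring (mod 23): (-4)^{1}≡19, (-4)^{2}≡16, (-4)^{4}≡3. Then (-4)^{6} = (-4)^{4+2} ≡ 3 × 16 ≡ 2 (mod 23)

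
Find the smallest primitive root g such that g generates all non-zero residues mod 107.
g = 2. Powers: [2, 4, 8, 16, 32, 64, 21, ...] generates all 106 non-zero residues.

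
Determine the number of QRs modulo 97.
The squaring map on Z_97* is 2-to-1, so there are (96)/2 = 48 QRs.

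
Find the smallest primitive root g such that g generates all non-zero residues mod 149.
g = 2. For each prime q|148: 2^{74}≡148, 2^{4}≡16, none ≡ 1, so ord_149(2) = 148 and 2 is a primitive root.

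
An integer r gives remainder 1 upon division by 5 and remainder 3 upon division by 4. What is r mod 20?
M = 5 × 4 = 20. M₁ = 4, y₁ ≡ 4 mod 5. M₂ = 5, y₂ ≡ 1 mod 4. r = 1×4×4 + 3×5×1 ≡ 11 mod 20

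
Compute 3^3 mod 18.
3^{3} = 27 ≡ 9 (mod 18)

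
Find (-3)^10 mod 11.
Using Fermat: (-3)^{10} ≡ 1 mod 11. 10 ≡ 0 mod 10. So (-3)^{10} ≡ (-3)^{0} ≡ 1 mod 11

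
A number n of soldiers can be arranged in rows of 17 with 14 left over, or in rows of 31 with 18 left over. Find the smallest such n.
M = 17 × 31 = 527. M₁ = 31, y₁ ≡ 11 mod 17. M₂ = 17, y₂ ≡ 11 mod 31. n = 14×31×11 + 18×17×11 ≡ 235 mod 527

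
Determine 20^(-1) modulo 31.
Since 31 is prime, by Fermat 20^(-1) ≡ 20^{29} ≡ 14 mod 31. Verify: 20 × 14 = 280 ≡ 1 mod 31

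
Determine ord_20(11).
Powers of 11 mod 20: 11^1≡11, 11^2≡1. Order = 2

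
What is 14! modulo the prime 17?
(16)! = (14)! × (15) × (16) ≡ -1 (mod 17). So (14)! ≡ -1 × [(16)(15)]^(-1) ≡ 8 (mod 17)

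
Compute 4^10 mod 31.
By repeated squaring mod 31: 4^{1}≡4, 4^{2}≡16, 4^{4}≡8, 4^{8}≡2. Then 4^{10} = 4^{8+2} ≡ 2 × 16 ≡ 1 mod 31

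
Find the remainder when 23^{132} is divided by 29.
By Fermat: 23^{28} ≡ 1 mod 29. 132 = 4×28 + 20. So 23^{132} ≡ 23^{20} ≡ 24 mod 29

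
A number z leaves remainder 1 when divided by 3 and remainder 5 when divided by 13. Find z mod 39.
M = 3 × 13 = 39. M₁ = 13, y₁ ≡ 1 mod 3. M₂ = 3, y₂ ≡ 9 mod 13. z = 1×13×1 + 5×3×9 ≡ 31 mod 39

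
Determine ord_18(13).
Powers of 13 mod 18: 13^1≡13, 13^2≡7, 13^3≡1. ord_18(13) = 3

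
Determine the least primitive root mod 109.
g = 6. Powers: [6, 36, 107, 97, 37, 4, 24, 35, 101, ...] generates all 108 non-zero residues.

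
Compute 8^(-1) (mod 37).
Since 37 is prime, by Fermat 8^(-1) ≡ 8^{35} ≡ 14 (mod 37). Verify: 8 × 14 = 112 ≡ 1 (mod 37)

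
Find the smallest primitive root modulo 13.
g = 2. For each prime q|12: 2^{6}≡12, 2^{4}≡3, none ≡ 1, so ord_13(2) = 12 and 2 is a primitive root.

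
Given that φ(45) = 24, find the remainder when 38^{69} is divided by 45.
By Euler: 38^{24} ≡ 1 (mod 45) since gcd(38, 45) = 1. 69 = 2×24 + 21. So 38^{69} ≡ 38^{21} ≡ 8 (mod 45)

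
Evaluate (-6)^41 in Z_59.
By repeated squaring mod 59: (-6)^{1}≡53, (-6)^{2}≡36, (-6)^{4}≡57, (-6)^{8}≡4, (-6)^{16}≡16, (-6)^{32}≡20. Then (-6)^{41} = (-6)^{32+8+1} ≡ 20 × 4 × 53 ≡ 51 mod 59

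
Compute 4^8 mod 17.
By repeated squaring mod 17: 4^{1}≡4, 4^{2}≡16, 4^{4}≡1, 4^{8}≡1. So 4^{8} ≡ 1 mod 17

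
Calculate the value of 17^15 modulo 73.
By repeated squaring mod 73: 17^{1}≡17, 17^{2}≡70, 17^{4}≡9, 17^{8}≡8. Then 17^{15} = 17^{8+4+2+1} ≡ 8 × 9 × 70 × 17 ≡ 51 mod 73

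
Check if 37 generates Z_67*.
37^{3} ≡ 1 mod 67 and 3 < 66, so ord_67(37) = 3 ≠ 66 and 37 is not a primitive root.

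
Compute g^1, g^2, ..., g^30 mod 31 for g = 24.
24^1, 24^2, ..., 24^{30} mod 31: [24, 18, 29, 14, 26, 4, 3, 10, 23, 25, 11, 16, 12, 9, 30, 7, 13, 2, 17, 5, 27, 28, 21, 8, 6, 20, 15, 19, 22, 1]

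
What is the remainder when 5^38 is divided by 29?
Using Fermat: 5^{28} ≡ 1 (mod 29). 38 ≡ 10 (mod 28). So 5^{38} ≡ 5^{10} ≡ 20 (mod 29)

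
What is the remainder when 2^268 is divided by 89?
Using Fermat: 2^{88} ≡ 1 mod 89. 268 ≡ 4 mod 88. So 2^{268} ≡ 2^{4} ≡ 16 mod 89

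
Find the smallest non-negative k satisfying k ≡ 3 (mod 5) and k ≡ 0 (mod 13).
M = 5 × 13 = 65. M₁ = 13, y₁ ≡ 2 (mod 5). M₂ = 5, y₂ ≡ 8 (mod 13). k = 3×13×2 + 0×5×8 ≡ 13 (mod 65)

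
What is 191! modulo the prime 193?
(192)! = (191)! × (192) ≡ -1 mod 193. So (191)! ≡ -1 × (192)^(-1) ≡ (-1)×(-1) = 1 mod 193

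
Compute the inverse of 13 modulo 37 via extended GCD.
Extended GCD: 13(-17) + 37(6) = 1. So 13^(-1) ≡ -17 ≡ 20 (mod 37). Verify: 13 × 20 = 260 ≡ 1 (mod 37)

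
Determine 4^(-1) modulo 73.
Since 73 is prime, by Fermat 4^(-1) ≡ 4^{71} ≡ 55 (mod 73). Verify: 4 × 55 = 220 ≡ 1 (mod 73)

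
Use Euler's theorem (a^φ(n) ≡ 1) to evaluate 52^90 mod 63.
By Euler: 52^{36} ≡ 1 (mod 63) since gcd(52, 63) = 1. 90 = 2×36 + 18. So 52^{90} ≡ 52^{18} ≡ 1 (mod 63)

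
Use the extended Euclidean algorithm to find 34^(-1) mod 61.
Extended GCD: 34(9) + 61(-5) = 1. So 34^(-1) ≡ 9 (mod 61). Verify: 34 × 9 = 306 ≡ 1 (mod 61)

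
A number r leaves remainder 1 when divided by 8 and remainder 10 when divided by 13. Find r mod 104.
M = 8 × 13 = 104. M₁ = 13, y₁ ≡ 5 mod 8. M₂ = 8, y₂ ≡ 5 mod 13. r = 1×13×5 + 10×8×5 ≡ 49 mod 104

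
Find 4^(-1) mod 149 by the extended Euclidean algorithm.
Extended GCD: 4(-37) + 149(1) = 1. So 4^(-1) ≡ -37 ≡ 112 mod 149. Verify: 4 × 112 = 448 ≡ 1 mod 149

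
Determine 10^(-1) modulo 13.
Since 13 is prime, by Fermat 10^(-1) ≡ 10^{11} ≡ 4 mod 13. Verify: 10 × 4 = 40 ≡ 1 mod 13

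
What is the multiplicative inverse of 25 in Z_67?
Since 67 is prime, by Fermat 25^(-1) ≡ 25^{65} ≡ 59 (mod 67). Verify: 25 × 59 = 1475 ≡ 1 (mod 67)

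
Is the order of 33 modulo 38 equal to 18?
Powers of 33 mod 38: 33^1≡33, 33^2≡25, 33^3≡27, 33^4≡17, 33^5≡29, 33^6≡7, 33^7≡3, 33^8≡23, 33^9≡37, 33^10≡5, 33^11≡13, 33^12≡11, 33^13≡21, 33^14≡9, 33^15≡31, 33^16≡35, 33^17≡15, 33^18≡1. First k with 33^k≡1 is k=18. Yes, ord_38(33) = 18.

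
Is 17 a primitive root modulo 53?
17^{26} ≡ 1 (mod 53) and 26 < 52, so ord_53(17) = 26 ≠ 52 and 17 is not a primitive root.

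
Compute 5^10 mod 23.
By repeated squaring (mod 23): 5^{1}≡5, 5^{2}≡2, 5^{4}≡4, 5^{8}≡16. Then 5^{10} = 5^{8+2} ≡ 16 × 2 ≡ 9 (mod 23)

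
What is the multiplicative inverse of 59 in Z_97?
Since 97 is prime, by Fermat 59^(-1) ≡ 59^{95} ≡ 74 (mod 97). Verify: 59 × 74 = 4366 ≡ 1 (mod 97)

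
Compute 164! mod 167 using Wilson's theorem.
(166)! = (164)! × (165) × (166) ≡ -1 mod 167. So (164)! ≡ -1 × [(166)(165)]^(-1) ≡ 83 mod 167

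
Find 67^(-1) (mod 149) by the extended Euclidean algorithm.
Extended GCD: 67(-20) + 149(9) = 1. So 67^(-1) ≡ -20 ≡ 129 (mod 149). Verify: 67 × 129 = 8643 ≡ 1 (mod 149)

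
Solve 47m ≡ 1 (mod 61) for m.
Since 61 is prime, by Fermat 47^(-1) ≡ 47^{59} ≡ 13 (mod 61). Verify: 47 × 13 = 611 ≡ 1 (mod 61)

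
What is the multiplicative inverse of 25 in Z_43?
Since 43 is prime, by Fermat 25^(-1) ≡ 25^{41} ≡ 31 mod 43. Verify: 25 × 31 = 775 ≡ 1 mod 43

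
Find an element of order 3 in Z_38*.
7 has order 3 mod 38 since 7^{3} ≡ 1 (mod 38) and no smaller power works.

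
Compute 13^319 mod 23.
Using Fermat: 13^{22} ≡ 1 (mod 23). 319 ≡ 11 (mod 22). So 13^{319} ≡ 13^{11} ≡ 1 (mod 23)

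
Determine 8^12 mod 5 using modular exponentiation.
Using Fermat: 8^{4} ≡ 1 mod 5. 12 ≡ 0 mod 4. So 8^{12} ≡ 8^{0} ≡ 1 mod 5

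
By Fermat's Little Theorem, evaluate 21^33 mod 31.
By Fermat: 21^{30} ≡ 1 mod 31. So 21^{33} = 21^{30} · 21^{3} ≡ 21^{3} ≡ 23 mod 31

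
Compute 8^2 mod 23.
8^{2} = 64 ≡ 18 mod 23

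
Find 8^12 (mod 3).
Using Fermat: 8^{2} ≡ 1 (mod 3). 12 ≡ 0 (mod 2). So 8^{12} ≡ 8^{0} ≡ 1 (mod 3)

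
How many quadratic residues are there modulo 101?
Exactly half the non-zero residues mod a prime are QRs: (101-1)/2 = 50.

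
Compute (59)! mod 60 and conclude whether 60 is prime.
(59)! mod 60 = 0. Since 0 ≢ -1 mod 60, 60 is not prime.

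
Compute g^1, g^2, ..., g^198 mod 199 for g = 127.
127^1, 127^2, ..., 127^{198} mod 199: [127, 10, 76, 100, 163, 5, 38, 50, 181, 102, 19, 25, 190, 51, 109, 112, 95, 125, 154, 56, 147, 162, 77, 28, 173, 81, 138, 14, 186, 140, 69, 7, 93, 70, 134, 103, 146, 35, 67, 151, 73, 117, 133, 175, 136, 158, 166, 187, 68, 79, 83, 193, 34, 139, 141, 196, 17, 169, 170, 98, 108, 184, 85, 49, 54, 92, 142, 124, 27, 46, 71, 62, 113, 23, 135, 31, 156, 111, 167, 115, 78, 155, 183, 157, 39, 177, 191, 178, 119, 188, 195, 89, 159, 94, 197, 144, 179, 47, 198, 72, 189, 123, 99, 36, 194, 161, 149, 18, 97, 180, 174, 9, 148, 90, 87, 104, 74, 45, 143, 52, 37, 122, 171, 26, 118, 61, 185, 13, 59, 130, 192, 106, 129, 65, 96, 53, 164, 132, 48, 126, 82, 66, 24, 63, 41, 33, 12, 131, 120, 116, 6, 165, 60, 58, 3, 182, 30, 29, 101, 91, 15, 114, 150, 145, 107, 57, 75, 172, 153, 128, 137, 86, 176, 64, 168, 43, 88, 32, 84, 121, 44, 16, 42, 160, 22, 8, 21, 80, 11, 4, 110, 40, 105, 2, 55, 20, 152, 1]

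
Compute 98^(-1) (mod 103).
Since 103 is prime, by Fermat 98^(-1) ≡ 98^{101} ≡ 41 (mod 103). Verify: 98 × 41 = 4018 ≡ 1 (mod 103)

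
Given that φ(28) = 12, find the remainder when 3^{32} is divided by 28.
By Euler: 3^{12} ≡ 1 mod 28 since gcd(3, 28) = 1. 32 = 2×12 + 8. So 3^{32} ≡ 3^{8} ≡ 9 mod 28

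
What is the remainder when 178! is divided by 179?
By Wilson's theorem, (178)! ≡ -1 ≡ 178 mod 179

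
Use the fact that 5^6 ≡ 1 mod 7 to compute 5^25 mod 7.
By Fermat: 5^{6} ≡ 1 mod 7. 25 = 4×6 + 1. So 5^{25} ≡ 5^{1} ≡ 5 mod 7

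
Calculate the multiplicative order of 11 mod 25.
Powers of 11 mod 25: 11^1≡11, 11^2≡21, 11^3≡6, 11^4≡16, 11^5≡1. Order = 5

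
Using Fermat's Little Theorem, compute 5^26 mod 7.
By Fermat: 5^{6} ≡ 1 (mod 7). 26 = 4×6 + 2. So 5^{26} ≡ 5^{2} ≡ 4 (mod 7)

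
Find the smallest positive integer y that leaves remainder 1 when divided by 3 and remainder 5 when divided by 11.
M = 3 × 11 = 33. M₁ = 11, y₁ ≡ 2 mod 3. M₂ = 3, y₂ ≡ 4 mod 11. y = 1×11×2 + 5×3×4 ≡ 16 mod 33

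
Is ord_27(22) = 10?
Powers of 22 mod 27: 22^1≡22, 22^2≡25, 22^3≡10, 22^4≡4, 22^5≡7, 22^6≡19, 22^7≡13, 22^8≡16, 22^9≡1. Already 22^9≡1, so the order is 9 < 10. No, the actual order is 9.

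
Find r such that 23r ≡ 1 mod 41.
Since 41 is prime, by Fermat 23^(-1) ≡ 23^{39} ≡ 25 mod 41. Verify: 23 × 25 = 575 ≡ 1 mod 41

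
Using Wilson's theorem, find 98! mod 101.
(100)! = (98)! × (99) × (100) ≡ -1 (mod 101). So (98)! ≡ -1 × [(100)(99)]^(-1) ≡ 50 (mod 101)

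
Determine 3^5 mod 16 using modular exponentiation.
By repeated squaring (mod 16): 3^{1}≡3, 3^{2}≡9, 3^{4}≡1. Then 3^{5} = 3^{4+1} ≡ 1 × 3 ≡ 3 (mod 16)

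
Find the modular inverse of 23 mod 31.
Since 31 is prime, by Fermat 23^(-1) ≡ 23^{29} ≡ 27 (mod 31). Verify: 23 × 27 = 621 ≡ 1 (mod 31)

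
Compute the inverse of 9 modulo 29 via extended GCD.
Extended GCD: 9(13) + 29(-4) = 1. So 9^(-1) ≡ 13 mod 29. Verify: 9 × 13 = 117 ≡ 1 mod 29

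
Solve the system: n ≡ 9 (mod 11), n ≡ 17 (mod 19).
M = 11 × 19 = 209. M₁ = 19, y₁ ≡ 7 (mod 11). M₂ = 11, y₂ ≡ 7 (mod 19). n = 9×19×7 + 17×11×7 ≡ 207 (mod 209)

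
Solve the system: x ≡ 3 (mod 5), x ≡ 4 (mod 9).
M = 5 × 9 = 45. M₁ = 9, y₁ ≡ 4 (mod 5). M₂ = 5, y₂ ≡ 2 (mod 9). x = 3×9×4 + 4×5×2 ≡ 13 (mod 45)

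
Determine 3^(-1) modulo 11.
Since 11 is prime, by Fermat 3^(-1) ≡ 3^{9} ≡ 4 mod 11. Verify: 3 × 4 = 12 ≡ 1 mod 11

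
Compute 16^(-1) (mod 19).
Since 19 is prime, by Fermat 16^(-1) ≡ 16^{17} ≡ 6 (mod 19). Verify: 16 × 6 = 96 ≡ 1 (mod 19)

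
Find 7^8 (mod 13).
By repeated squaring (mod 13): 7^{1}≡7, 7^{2}≡10, 7^{4}≡9, 7^{8}≡3. So 7^{8} ≡ 3 (mod 13)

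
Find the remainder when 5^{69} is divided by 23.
By Fermat: 5^{22} ≡ 1 mod 23. 69 = 3×22 + 3. So 5^{69} ≡ 5^{3} ≡ 10 mod 23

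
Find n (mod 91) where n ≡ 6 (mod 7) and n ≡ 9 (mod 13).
M = 7 × 13 = 91. M₁ = 13, y₁ ≡ 6 (mod 7). M₂ = 7, y₂ ≡ 2 (mod 13). n = 6×13×6 + 9×7×2 ≡ 48 (mod 91)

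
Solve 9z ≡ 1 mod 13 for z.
Since 13 is prime, by Fermat 9^(-1) ≡ 9^{11} ≡ 3 mod 13. Verify: 9 × 3 = 27 ≡ 1 mod 13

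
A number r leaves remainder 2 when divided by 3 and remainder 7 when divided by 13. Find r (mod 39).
M = 3 × 13 = 39. M₁ = 13, y₁ ≡ 1 (mod 3). M₂ = 3, y₂ ≡ 9 (mod 13). r = 2×13×1 + 7×3×9 ≡ 20 (mod 39)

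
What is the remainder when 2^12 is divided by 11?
Using Fermat: 2^{10} ≡ 1 mod 11. 12 ≡ 2 mod 10. So 2^{12} ≡ 2^{2} ≡ 4 mod 11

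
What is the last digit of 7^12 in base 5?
Using Fermat: 7^{4} ≡ 1 mod 5. 12 ≡ 0 mod 4. So 7^{12} ≡ 7^{0} ≡ 1 mod 5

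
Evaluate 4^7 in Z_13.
By repeated squaring (mod 13): 4^{1}≡4, 4^{2}≡3, 4^{4}≡9. Then 4^{7} = 4^{4+2+1} ≡ 9 × 3 × 4 ≡ 4 (mod 13)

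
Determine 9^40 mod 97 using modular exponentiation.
By repeated squaring (mod 97): 9^{1}≡9, 9^{2}≡81, 9^{4}≡62, 9^{8}≡61, 9^{16}≡35, 9^{32}≡61. Then 9^{40} = 9^{32+8} ≡ 61 × 61 ≡ 35 (mod 97)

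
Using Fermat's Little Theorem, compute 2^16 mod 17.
By Fermat's Little Theorem, 2^{16} ≡ 1 (mod 17) since 17 is prime and gcd(2, 17) = 1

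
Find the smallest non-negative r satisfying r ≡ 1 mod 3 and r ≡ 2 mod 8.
M = 3 × 8 = 24. M₁ = 8, y₁ ≡ 2 mod 3. M₂ = 3, y₂ ≡ 3 mod 8. r = 1×8×2 + 2×3×3 ≡ 10 mod 24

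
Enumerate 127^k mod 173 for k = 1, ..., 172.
127^1, 127^2, ..., 127^{172} mod 173: [127, 40, 63, 43, 98, 163, 114, 119, 62, 89, 58, 100, 71, 21, 72, 148, 112, 38, 155, 136, 145, 77, 91, 139, 7, 24, 107, 95, 128, 167, 103, 106, 141, 88, 104, 60, 8, 151, 147, 158, 171, 92, 93, 47, 87, 150, 20, 118, 108, 49, 168, 57, 146, 31, 131, 29, 50, 122, 97, 36, 74, 56, 19, 164, 68, 159, 125, 132, 156, 90, 12, 140, 134, 64, 170, 138, 53, 157, 44, 52, 30, 4, 162, 160, 79, 172, 46, 133, 110, 130, 75, 10, 59, 54, 111, 84, 115, 73, 102, 152, 101, 25, 61, 135, 18, 37, 28, 96, 82, 34, 166, 149, 66, 78, 45, 6, 70, 67, 32, 85, 69, 113, 165, 22, 26, 15, 2, 81, 80, 126, 86, 23, 153, 55, 65, 124, 5, 116, 27, 142, 42, 144, 123, 51, 76, 137, 99, 117, 154, 9, 105, 14, 48, 41, 17, 83, 161, 33, 39, 109, 3, 35, 120, 16, 129, 121, 143, 169, 11, 13, 94, 1]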